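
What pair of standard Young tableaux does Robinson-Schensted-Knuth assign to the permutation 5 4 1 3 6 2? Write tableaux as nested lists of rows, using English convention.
P = [[1, 2, 6], [3], [4], [5]], Q = [[1, 4, 5], [2], [3], [6]]

Insert each entry of the permutation into P by Schensted row insertion, recording in Q the position of each new cell.

Insert 5: appended to row 1. P = [[5]].
Insert 4: 4 bumps 5 from row 1; 5 starts row 2. P = [[4], [5]].
Insert 1: 1 bumps 4 from row 1; 4 bumps 5 from row 2; 5 starts row 3. P = [[1], [4], [5]].
Insert 3: appended to row 1. P = [[1, 3], [4], [5]].
Insert 6: appended to row 1. P = [[1, 3, 6], [4], [5]].
Insert 2: 2 bumps 3 from row 1; 3 bumps 4 from row 2; 4 bumps 5 from row 3; 5 starts row 4. P = [[1, 2, 6], [3], [4], [5]].

So P = [[1, 2, 6], [3], [4], [5]], Q = [[1, 4, 5], [2], [3], [6]].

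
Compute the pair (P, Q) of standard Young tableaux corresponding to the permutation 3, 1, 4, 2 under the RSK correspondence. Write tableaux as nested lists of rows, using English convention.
Insert each entry of the permutation into P by Schensted row insertion, recording in Q the position of each new cell.

Insert 3: appended to row 1. P = [[3]].
Insert 1: 1 bumps 3 from row 1; 3 starts row 2. P = [[1], [3]].
Insert 4: appended to row 1. P = [[1, 4], [3]].
Insert 2: 2 bumps 4 from row 1; 4 appends to row 2. P = [[1, 2], [3, 4]].

So P = [[1, 2], [3, 4]], Q = [[1, 3], [2, 4]].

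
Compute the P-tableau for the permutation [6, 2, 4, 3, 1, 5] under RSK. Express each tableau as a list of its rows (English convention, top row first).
Insert 6: appended to row 1. P = [[6]].
Insert 2: 2 bumps 6 from row 1; 6 starts row 2. P = [[2], [6]].
Insert 4: appended to row 1. P = [[2, 4], [6]].
Insert 3: 3 bumps 4 from row 1; 4 bumps 6 from row 2; 6 starts row 3. P = [[2, 3], [4], [6]].
Insert 1: 1 bumps 2 from row 1; 2 bumps 4 from row 2; 4 bumps 6 from row 3; 6 starts row 4. P = [[1, 3], [2], [4], [6]].
Insert 5: appended to row 1. P = [[1, 3, 5], [2], [4], [6]].

So P = [[1, 3, 5], [2], [4], [6]].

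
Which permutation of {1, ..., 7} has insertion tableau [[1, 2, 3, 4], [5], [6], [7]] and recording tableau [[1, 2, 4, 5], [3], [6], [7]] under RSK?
1 7 2 3 6 5 4

Reverse the RSK construction: for i from n down to 1, find the cell of Q containing i, remove the entry at that cell from P, and reverse-bump it up through P; the value ejected from row 1 is w(i).

Step i=7: Q has 7 at row 4, column 1; remove 7 from row 4 of P and reverse-bump: 7 enters row 3 and ejects 6; 6 enters row 2 and ejects 5; 5 enters row 1 and ejects 4. So w(7) = 4. P is now [[1, 2, 3, 5], [6], [7]].
Step i=6: Q has 6 at row 3, column 1; remove 7 from row 3 of P and reverse-bump: 7 enters row 2 and ejects 6; 6 enters row 1 and ejects 5. So w(6) = 5. P is now [[1, 2, 3, 6], [7]].
Step i=5: Q has 5 at row 1, column 4; remove that cell from P, ejecting 6. So w(5) = 6. P is now [[1, 2, 3], [7]].
Step i=4: Q has 4 at row 1, column 3; remove that cell from P, ejecting 3. So w(4) = 3. P is now [[1, 2], [7]].
Step i=3: Q has 3 at row 2, column 1; remove 7 from row 2 of P and reverse-bump: 7 enters row 1 and ejects 2. So w(3) = 2. P is now [[1, 7]].
Step i=2: Q has 2 at row 1, column 2; remove that cell from P, ejecting 7. So w(2) = 7. P is now [[1]].
Step i=1: Q has 1 at row 1, column 1; remove that cell from P, ejecting 1. So w(1) = 1. P is now [].

So w = 1 7 2 3 6 5 4.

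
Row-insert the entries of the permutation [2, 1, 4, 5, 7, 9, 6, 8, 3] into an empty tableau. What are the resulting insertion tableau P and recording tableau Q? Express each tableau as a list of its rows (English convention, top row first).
Insert each entry of the permutation into P by Schensted row insertion, recording in Q the position of each new cell.

Insert 2: appended to row 1. P = [[2]].
Insert 1: 1 bumps 2 from row 1; 2 starts row 2. P = [[1], [2]].
Insert 4: appended to row 1. P = [[1, 4], [2]].
Insert 5: appended to row 1. P = [[1, 4, 5], [2]].
Insert 7: appended to row 1. P = [[1, 4, 5, 7], [2]].
Insert 9: appended to row 1. P = [[1, 4, 5, 7, 9], [2]].
Insert 6: 6 bumps 7 from row 1; 7 appends to row 2. P = [[1, 4, 5, 6, 9], [2, 7]].
Insert 8: 8 bumps 9 from row 1; 9 appends to row 2. P = [[1, 4, 5, 6, 8], [2, 7, 9]].
Insert 3: 3 bumps 4 from row 1; 4 bumps 7 from row 2; 7 starts row 3. P = [[1, 3, 5, 6, 8], [2, 4, 9], [7]].

So P = [[1, 3, 5, 6, 8], [2, 4, 9], [7]], Q = [[1, 3, 4, 5, 6], [2, 7, 8], [9]].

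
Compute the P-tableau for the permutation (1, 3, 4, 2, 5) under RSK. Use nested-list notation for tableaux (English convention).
Insert 1: appended to row 1. P = [[1]].
Insert 3: appended to row 1. P = [[1, 3]].
Insert 4: appended to row 1. P = [[1, 3, 4]].
Insert 2: 2 bumps 3 from row 1; 3 starts row 2. P = [[1, 2, 4], [3]].
Insert 5: appended to row 1. P = [[1, 2, 4, 5], [3]].

So P = [[1, 2, 4, 5], [3]].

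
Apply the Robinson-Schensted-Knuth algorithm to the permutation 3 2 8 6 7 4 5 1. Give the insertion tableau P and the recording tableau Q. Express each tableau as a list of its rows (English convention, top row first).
P = [[1, 4, 5], [2, 6, 7], [3], [8]], Q = [[1, 3, 5], [2, 4, 7], [6], [8]]

Insert each entry of the permutation into P by Schensted row insertion, recording in Q the position of each new cell.

Insert 3: appended to row 1. P = [[3]].
Insert 2: 2 bumps 3 from row 1; 3 starts row 2. P = [[2], [3]].
Insert 8: appended to row 1. P = [[2, 8], [3]].
Insert 6: 6 bumps 8 from row 1; 8 appends to row 2. P = [[2, 6], [3, 8]].
Insert 7: appended to row 1. P = [[2, 6, 7], [3, 8]].
Insert 4: 4 bumps 6 from row 1; 6 bumps 8 from row 2; 8 starts row 3. P = [[2, 4, 7], [3, 6], [8]].
Insert 5: 5 bumps 7 from row 1; 7 appends to row 2. P = [[2, 4, 5], [3, 6, 7], [8]].
Insert 1: 1 bumps 2 from row 1; 2 bumps 3 from row 2; 3 bumps 8 from row 3; 8 starts row 4. P = [[1, 4, 5], [2, 6, 7], [3], [8]].

So P = [[1, 4, 5], [2, 6, 7], [3], [8]], Q = [[1, 3, 5], [2, 4, 7], [6], [8]].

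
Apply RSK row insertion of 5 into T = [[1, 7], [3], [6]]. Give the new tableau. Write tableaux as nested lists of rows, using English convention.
In row 1, 5 replaces 7 (the leftmost entry greater than 5); 7 is bumped to row 2. 7 is appended to row 2. The new tableau is [[1, 5], [3, 7], [6]].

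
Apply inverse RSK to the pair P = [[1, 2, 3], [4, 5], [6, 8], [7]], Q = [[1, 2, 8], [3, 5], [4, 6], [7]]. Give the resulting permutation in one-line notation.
7 8 4 1 6 5 2 3

Reverse RSK: for i = n, n-1, ..., 1, locate i in Q, remove the corresponding corner cell from P, and reverse-bump its entry up through P; the value ejected from row 1 is w(i).

So w = 7 8 4 1 6 5 2 3.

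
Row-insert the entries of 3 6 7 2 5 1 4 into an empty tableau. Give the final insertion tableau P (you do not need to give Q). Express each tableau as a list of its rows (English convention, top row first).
Insert 3: appended to row 1. P = [[3]].
Insert 6: appended to row 1. P = [[3, 6]].
Insert 7: appended to row 1. P = [[3, 6, 7]].
Insert 2: 2 bumps 3 from row 1; 3 starts row 2. P = [[2, 6, 7], [3]].
Insert 5: 5 bumps 6 from row 1; 6 appends to row 2. P = [[2, 5, 7], [3, 6]].
Insert 1: 1 bumps 2 from row 1; 2 bumps 3 from row 2; 3 starts row 3. P = [[1, 5, 7], [2, 6], [3]].
Insert 4: 4 bumps 5 from row 1; 5 bumps 6 from row 2; 6 appends to row 3. P = [[1, 4, 7], [2, 5], [3, 6]].

So P = [[1, 4, 7], [2, 5], [3, 6]].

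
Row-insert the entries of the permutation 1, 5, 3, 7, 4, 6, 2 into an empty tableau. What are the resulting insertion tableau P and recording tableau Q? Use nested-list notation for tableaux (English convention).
Insert each entry of the permutation into P by Schensted row insertion, recording in Q the position of each new cell.

Insert 1: appended to row 1. P = [[1]], Q = [[1]].
Insert 5: appended to row 1. P = [[1, 5]], Q = [[1, 2]].
Insert 3: 3 bumps 5 from row 1; 5 starts row 2. P = [[1, 3], [5]], Q = [[1, 2], [3]].
Insert 7: appended to row 1. P = [[1, 3, 7], [5]], Q = [[1, 2, 4], [3]].
Insert 4: 4 bumps 7 from row 1; 7 appends to row 2. P = [[1, 3, 4], [5, 7]], Q = [[1, 2, 4], [3, 5]].
Insert 6: appended to row 1. P = [[1, 3, 4, 6], [5, 7]], Q = [[1, 2, 4, 6], [3, 5]].
Insert 2: 2 bumps 3 from row 1; 3 bumps 5 from row 2; 5 starts row 3. P = [[1, 2, 4, 6], [3, 7], [5]], Q = [[1, 2, 4, 6], [3, 5], [7]].

So P = [[1, 2, 4, 6], [3, 7], [5]], Q = [[1, 2, 4, 6], [3, 5], [7]].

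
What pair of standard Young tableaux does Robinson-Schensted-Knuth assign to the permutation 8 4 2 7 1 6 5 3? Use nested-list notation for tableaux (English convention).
Insert each entry of the permutation into P by Schensted row insertion, recording in Q the position of each new cell.

Insert 8: appended to row 1. P = [[8]].
Insert 4: 4 bumps 8 from row 1; 8 starts row 2. P = [[4], [8]].
Insert 2: 2 bumps 4 from row 1; 4 bumps 8 from row 2; 8 starts row 3. P = [[2], [4], [8]].
Insert 7: appended to row 1. P = [[2, 7], [4], [8]].
Insert 1: 1 bumps 2 from row 1; 2 bumps 4 from row 2; 4 bumps 8 from row 3; 8 starts row 4. P = [[1, 7], [2], [4], [8]].
Insert 6: 6 bumps 7 from row 1; 7 appends to row 2. P = [[1, 6], [2, 7], [4], [8]].
Insert 5: 5 bumps 6 from row 1; 6 bumps 7 from row 2; 7 appends to row 3. P = [[1, 5], [2, 6], [4, 7], [8]].
Insert 3: 3 bumps 5 from row 1; 5 bumps 6 from row 2; 6 bumps 7 from row 3; 7 bumps 8 from row 4; 8 starts row 5. P = [[1, 3], [2, 5], [4, 6], [7], [8]].

So P = [[1, 3], [2, 5], [4, 6], [7], [8]], Q = [[1, 4], [2, 6], [3, 7], [5], [8]].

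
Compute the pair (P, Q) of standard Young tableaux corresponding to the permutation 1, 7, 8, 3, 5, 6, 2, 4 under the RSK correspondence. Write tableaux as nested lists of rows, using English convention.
P = [[1, 2, 4, 6], [3, 5], [7, 8]], Q = [[1, 2, 3, 6], [4, 5], [7, 8]]

Insert each entry of the permutation into P by Schensted row insertion, recording in Q the position of each new cell.

After inserting 1: P = [[1]].
After inserting 7: P = [[1, 7]].
After inserting 8: P = [[1, 7, 8]].
After inserting 3: P = [[1, 3, 8], [7]].
After inserting 5: P = [[1, 3, 5], [7, 8]].
After inserting 6: P = [[1, 3, 5, 6], [7, 8]].
After inserting 2: P = [[1, 2, 5, 6], [3, 8], [7]].
After inserting 4: P = [[1, 2, 4, 6], [3, 5], [7, 8]].

So P = [[1, 2, 4, 6], [3, 5], [7, 8]], Q = [[1, 2, 3, 6], [4, 5], [7, 8]].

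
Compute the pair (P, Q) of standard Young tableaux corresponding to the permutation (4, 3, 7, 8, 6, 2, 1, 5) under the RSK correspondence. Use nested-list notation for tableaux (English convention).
Insert each entry of the permutation into P by Schensted row insertion, recording in Q the position of each new cell.

Insert 4: appended to row 1. P = [[4]].
Insert 3: 3 bumps 4 from row 1; 4 starts row 2. P = [[3], [4]].
Insert 7: appended to row 1. P = [[3, 7], [4]].
Insert 8: appended to row 1. P = [[3, 7, 8], [4]].
Insert 6: 6 bumps 7 from row 1; 7 appends to row 2. P = [[3, 6, 8], [4, 7]].
Insert 2: 2 bumps 3 from row 1; 3 bumps 4 from row 2; 4 starts row 3. P = [[2, 6, 8], [3, 7], [4]].
Insert 1: 1 bumps 2 from row 1; 2 bumps 3 from row 2; 3 bumps 4 from row 3; 4 starts row 4. P = [[1, 6, 8], [2, 7], [3], [4]].
Insert 5: 5 bumps 6 from row 1; 6 bumps 7 from row 2; 7 appends to row 3. P = [[1, 5, 8], [2, 6], [3, 7], [4]].

So P = [[1, 5, 8], [2, 6], [3, 7], [4]], Q = [[1, 3, 4], [2, 5], [6, 8], [7]].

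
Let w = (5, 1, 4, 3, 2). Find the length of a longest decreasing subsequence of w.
4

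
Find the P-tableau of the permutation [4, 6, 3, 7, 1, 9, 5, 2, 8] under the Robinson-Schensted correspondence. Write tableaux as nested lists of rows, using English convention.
P = [[1, 2, 7, 8], [3, 5, 9], [4, 6]]

Insert 4: appended to row 1. P = [[4]].
Insert 6: appended to row 1. P = [[4, 6]].
Insert 3: 3 bumps 4 from row 1; 4 starts row 2. P = [[3, 6], [4]].
Insert 7: appended to row 1. P = [[3, 6, 7], [4]].
Insert 1: 1 bumps 3 from row 1; 3 bumps 4 from row 2; 4 starts row 3. P = [[1, 6, 7], [3], [4]].
Insert 9: appended to row 1. P = [[1, 6, 7, 9], [3], [4]].
Insert 5: 5 bumps 6 from row 1; 6 appends to row 2. P = [[1, 5, 7, 9], [3, 6], [4]].
Insert 2: 2 bumps 5 from row 1; 5 bumps 6 from row 2; 6 appends to row 3. P = [[1, 2, 7, 9], [3, 5], [4, 6]].
Insert 8: 8 bumps 9 from row 1; 9 appends to row 2. P = [[1, 2, 7, 8], [3, 5, 9], [4, 6]].

So P = [[1, 2, 7, 8], [3, 5, 9], [4, 6]].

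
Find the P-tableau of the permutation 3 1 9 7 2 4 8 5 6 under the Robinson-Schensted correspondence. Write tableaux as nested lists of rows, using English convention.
Insert 3: appended to row 1. P = [[3]].
Insert 1: 1 bumps 3 from row 1; 3 starts row 2. P = [[1], [3]].
Insert 9: appended to row 1. P = [[1, 9], [3]].
Insert 7: 7 bumps 9 from row 1; 9 appends to row 2. P = [[1, 7], [3, 9]].
Insert 2: 2 bumps 7 from row 1; 7 bumps 9 from row 2; 9 starts row 3. P = [[1, 2], [3, 7], [9]].
Insert 4: appended to row 1. P = [[1, 2, 4], [3, 7], [9]].
Insert 8: appended to row 1. P = [[1, 2, 4, 8], [3, 7], [9]].
Insert 5: 5 bumps 8 from row 1; 8 appends to row 2. P = [[1, 2, 4, 5], [3, 7, 8], [9]].
Insert 6: appended to row 1. P = [[1, 2, 4, 5, 6], [3, 7, 8], [9]].

So P = [[1, 2, 4, 5, 6], [3, 7, 8], [9]].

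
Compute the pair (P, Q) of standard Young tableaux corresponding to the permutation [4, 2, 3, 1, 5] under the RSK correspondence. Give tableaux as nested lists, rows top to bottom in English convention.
P = [[1, 3, 5], [2], [4]], Q = [[1, 3, 5], [2], [4]]

Insert each entry of the permutation into P by Schensted row insertion, recording in Q the position of each new cell.

Insert 4: appended to row 1. P = [[4]].
Insert 2: 2 bumps 4 from row 1; 4 starts row 2. P = [[2], [4]].
Insert 3: appended to row 1. P = [[2, 3], [4]].
Insert 1: 1 bumps 2 from row 1; 2 bumps 4 from row 2; 4 starts row 3. P = [[1, 3], [2], [4]].
Insert 5: appended to row 1. P = [[1, 3, 5], [2], [4]].

So P = [[1, 3, 5], [2], [4]], Q = [[1, 3, 5], [2], [4]].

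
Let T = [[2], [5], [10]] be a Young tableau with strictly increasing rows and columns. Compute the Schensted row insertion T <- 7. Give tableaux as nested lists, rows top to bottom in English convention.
[[2, 7], [5], [10]]

7 is larger than every entry of row 1, so it is appended to row 1. The new tableau is [[2, 7], [5], [10]].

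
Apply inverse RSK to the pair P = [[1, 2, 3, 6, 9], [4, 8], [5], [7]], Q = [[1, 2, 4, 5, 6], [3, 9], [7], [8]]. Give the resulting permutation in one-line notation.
1 7 2 5 8 9 4 3 6

Reverse the RSK construction: for i from n down to 1, find the cell of Q containing i, remove the entry at that cell from P, and reverse-bump it up through P; the value ejected from row 1 is w(i).

Step i=9: Q has 9 at row 2, column 2; remove 8 from row 2 of P and reverse-bump: 8 enters row 1 and ejects 6. So w(9) = 6. P is now [[1, 2, 3, 8, 9], [4], [5], [7]].
Step i=8: Q has 8 at row 4, column 1; remove 7 from row 4 of P and reverse-bump: 7 enters row 3 and ejects 5; 5 enters row 2 and ejects 4; 4 enters row 1 and ejects 3. So w(8) = 3. P is now [[1, 2, 4, 8, 9], [5], [7]].
Step i=7: Q has 7 at row 3, column 1; remove 7 from row 3 of P and reverse-bump: 7 enters row 2 and ejects 5; 5 enters row 1 and ejects 4. So w(7) = 4. P is now [[1, 2, 5, 8, 9], [7]].
Step i=6: Q has 6 at row 1, column 5; remove that cell from P, ejecting 9. So w(6) = 9. P is now [[1, 2, 5, 8], [7]].
Step i=5: Q has 5 at row 1, column 4; remove that cell from P, ejecting 8. So w(5) = 8. P is now [[1, 2, 5], [7]].
Step i=4: Q has 4 at row 1, column 3; remove that cell from P, ejecting 5. So w(4) = 5. P is now [[1, 2], [7]].
Step i=3: Q has 3 at row 2, column 1; remove 7 from row 2 of P and reverse-bump: 7 enters row 1 and ejects 2. So w(3) = 2. P is now [[1, 7]].
Step i=2: Q has 2 at row 1, column 2; remove that cell from P, ejecting 7. So w(2) = 7. P is now [[1]].
Step i=1: Q has 1 at row 1, column 1; remove that cell from P, ejecting 1. So w(1) = 1. P is now [].

So w = 1 7 2 5 8 9 4 3 6.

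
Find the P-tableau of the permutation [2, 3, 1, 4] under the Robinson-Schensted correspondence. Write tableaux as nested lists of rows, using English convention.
P = [[1, 3, 4], [2]]

After inserting 2: P = [[2]].
After inserting 3: P = [[2, 3]].
After inserting 1: P = [[1, 3], [2]].
After inserting 4: P = [[1, 3, 4], [2]].

So P = [[1, 3, 4], [2]].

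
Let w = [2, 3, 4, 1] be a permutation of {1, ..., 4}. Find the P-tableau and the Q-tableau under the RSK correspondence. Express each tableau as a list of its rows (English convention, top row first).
P = [[1, 3, 4], [2]], Q = [[1, 2, 3], [4]]

Insert each entry of the permutation into P by Schensted row insertion, recording in Q the position of each new cell.

Insert 2: appended to row 1. P = [[2]], Q = [[1]].
Insert 3: appended to row 1. P = [[2, 3]], Q = [[1, 2]].
Insert 4: appended to row 1. P = [[2, 3, 4]], Q = [[1, 2, 3]].
Insert 1: 1 bumps 2 from row 1; 2 starts row 2. P = [[1, 3, 4], [2]], Q = [[1, 2, 3], [4]].

So P = [[1, 3, 4], [2]], Q = [[1, 2, 3], [4]].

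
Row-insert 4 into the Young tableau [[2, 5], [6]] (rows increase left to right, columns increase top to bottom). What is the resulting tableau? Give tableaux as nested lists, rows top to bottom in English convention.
[[2, 4], [5], [6]]

In row 1, 4 replaces 5 (the leftmost entry greater than 4); 5 is bumped to row 2. In row 2, 5 replaces 6 (the leftmost entry greater than 5); 6 is bumped to row 3. 6 starts a new row 3. The new tableau is [[2, 4], [5], [6]].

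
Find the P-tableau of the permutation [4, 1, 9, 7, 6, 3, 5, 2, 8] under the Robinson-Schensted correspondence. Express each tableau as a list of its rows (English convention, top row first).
P = [[1, 2, 5, 8], [3, 6], [4], [7], [9]]

Insert 4: appended to row 1. P = [[4]].
Insert 1: 1 bumps 4 from row 1; 4 starts row 2. P = [[1], [4]].
Insert 9: appended to row 1. P = [[1, 9], [4]].
Insert 7: 7 bumps 9 from row 1; 9 appends to row 2. P = [[1, 7], [4, 9]].
Insert 6: 6 bumps 7 from row 1; 7 bumps 9 from row 2; 9 starts row 3. P = [[1, 6], [4, 7], [9]].
Insert 3: 3 bumps 6 from row 1; 6 bumps 7 from row 2; 7 bumps 9 from row 3; 9 starts row 4. P = [[1, 3], [4, 6], [7], [9]].
Insert 5: appended to row 1. P = [[1, 3, 5], [4, 6], [7], [9]].
Insert 2: 2 bumps 3 from row 1; 3 bumps 4 from row 2; 4 bumps 7 from row 3; 7 bumps 9 from row 4; 9 starts row 5. P = [[1, 2, 5], [3, 6], [4], [7], [9]].
Insert 8: appended to row 1. P = [[1, 2, 5, 8], [3, 6], [4], [7], [9]].

So P = [[1, 2, 5, 8], [3, 6], [4], [7], [9]].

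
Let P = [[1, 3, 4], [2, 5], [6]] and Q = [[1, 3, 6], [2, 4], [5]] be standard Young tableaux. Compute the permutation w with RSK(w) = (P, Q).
2 1 6 5 3 4

Reverse the RSK construction: for i from n down to 1, find the cell of Q containing i, remove the entry at that cell from P, and reverse-bump it up through P; the value ejected from row 1 is w(i).

Step i=6: Q has 6 at row 1, column 3; remove that cell from P, ejecting 4. So w(6) = 4. P is now [[1, 3], [2, 5], [6]].
Step i=5: Q has 5 at row 3, column 1; remove 6 from row 3 of P and reverse-bump: 6 enters row 2 and ejects 5; 5 enters row 1 and ejects 3. So w(5) = 3. P is now [[1, 5], [2, 6]].
Step i=4: Q has 4 at row 2, column 2; remove 6 from row 2 of P and reverse-bump: 6 enters row 1 and ejects 5. So w(4) = 5. P is now [[1, 6], [2]].
Step i=3: Q has 3 at row 1, column 2; remove that cell from P, ejecting 6. So w(3) = 6. P is now [[1], [2]].
Step i=2: Q has 2 at row 2, column 1; remove 2 from row 2 of P and reverse-bump: 2 enters row 1 and ejects 1. So w(2) = 1. P is now [[2]].
Step i=1: Q has 1 at row 1, column 1; remove that cell from P, ejecting 2. So w(1) = 2. P is now [].

So w = 2 1 6 5 3 4.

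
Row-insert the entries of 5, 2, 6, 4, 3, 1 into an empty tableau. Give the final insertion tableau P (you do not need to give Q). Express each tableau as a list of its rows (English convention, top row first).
Insert 5: appended to row 1. P = [[5]].
Insert 2: 2 bumps 5 from row 1; 5 starts row 2. P = [[2], [5]].
Insert 6: appended to row 1. P = [[2, 6], [5]].
Insert 4: 4 bumps 6 from row 1; 6 appends to row 2. P = [[2, 4], [5, 6]].
Insert 3: 3 bumps 4 from row 1; 4 bumps 5 from row 2; 5 starts row 3. P = [[2, 3], [4, 6], [5]].
Insert 1: 1 bumps 2 from row 1; 2 bumps 4 from row 2; 4 bumps 5 from row 3; 5 starts row 4. P = [[1, 3], [2, 6], [4], [5]].

So P = [[1, 3], [2, 6], [4], [5]].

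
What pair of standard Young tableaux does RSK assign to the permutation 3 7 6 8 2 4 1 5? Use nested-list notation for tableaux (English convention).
P = [[1, 4, 5], [2, 6, 8], [3], [7]], Q = [[1, 2, 4], [3, 6, 8], [5], [7]]

Insert each entry of the permutation into P by Schensted row insertion, recording in Q the position of each new cell.

Insert 3: appended to row 1. P = [[3]].
Insert 7: appended to row 1. P = [[3, 7]].
Insert 6: 6 bumps 7 from row 1; 7 starts row 2. P = [[3, 6], [7]].
Insert 8: appended to row 1. P = [[3, 6, 8], [7]].
Insert 2: 2 bumps 3 from row 1; 3 bumps 7 from row 2; 7 starts row 3. P = [[2, 6, 8], [3], [7]].
Insert 4: 4 bumps 6 from row 1; 6 appends to row 2. P = [[2, 4, 8], [3, 6], [7]].
Insert 1: 1 bumps 2 from row 1; 2 bumps 3 from row 2; 3 bumps 7 from row 3; 7 starts row 4. P = [[1, 4, 8], [2, 6], [3], [7]].
Insert 5: 5 bumps 8 from row 1; 8 appends to row 2. P = [[1, 4, 5], [2, 6, 8], [3], [7]].

So P = [[1, 4, 5], [2, 6, 8], [3], [7]], Q = [[1, 2, 4], [3, 6, 8], [5], [7]].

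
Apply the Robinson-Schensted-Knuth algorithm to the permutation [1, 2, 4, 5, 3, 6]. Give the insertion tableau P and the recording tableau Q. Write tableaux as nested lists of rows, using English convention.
P = [[1, 2, 3, 5, 6], [4]], Q = [[1, 2, 3, 4, 6], [5]]

Insert each entry of the permutation into P by Schensted row insertion, recording in Q the position of each new cell.

Insert 1: appended to row 1. P = [[1]], Q = [[1]].
Insert 2: appended to row 1. P = [[1, 2]], Q = [[1, 2]].
Insert 4: appended to row 1. P = [[1, 2, 4]], Q = [[1, 2, 3]].
Insert 5: appended to row 1. P = [[1, 2, 4, 5]], Q = [[1, 2, 3, 4]].
Insert 3: 3 bumps 4 from row 1; 4 starts row 2. P = [[1, 2, 3, 5], [4]], Q = [[1, 2, 3, 4], [5]].
Insert 6: appended to row 1. P = [[1, 2, 3, 5, 6], [4]], Q = [[1, 2, 3, 4, 6], [5]].

So P = [[1, 2, 3, 5, 6], [4]], Q = [[1, 2, 3, 4, 6], [5]].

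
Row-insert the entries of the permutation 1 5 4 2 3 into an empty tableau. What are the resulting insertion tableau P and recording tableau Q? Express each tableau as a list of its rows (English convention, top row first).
P = [[1, 2, 3], [4], [5]], Q = [[1, 2, 5], [3], [4]]

Insert each entry of the permutation into P by Schensted row insertion, recording in Q the position of each new cell.

After inserting 1: P = [[1]].
After inserting 5: P = [[1, 5]].
After inserting 4: P = [[1, 4], [5]].
After inserting 2: P = [[1, 2], [4], [5]].
After inserting 3: P = [[1, 2, 3], [4], [5]].

So P = [[1, 2, 3], [4], [5]], Q = [[1, 2, 5], [3], [4]].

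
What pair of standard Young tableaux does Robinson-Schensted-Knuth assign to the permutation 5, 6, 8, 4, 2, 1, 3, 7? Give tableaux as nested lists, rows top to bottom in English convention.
P = [[1, 3, 7], [2, 6, 8], [4], [5]], Q = [[1, 2, 3], [4, 7, 8], [5], [6]]

Insert each entry of the permutation into P by Schensted row insertion, recording in Q the position of each new cell.

Insert 5: appended to row 1. P = [[5]], Q = [[1]].
Insert 6: appended to row 1. P = [[5, 6]], Q = [[1, 2]].
Insert 8: appended to row 1. P = [[5, 6, 8]], Q = [[1, 2, 3]].
Insert 4: 4 bumps 5 from row 1; 5 starts row 2. P = [[4, 6, 8], [5]], Q = [[1, 2, 3], [4]].
Insert 2: 2 bumps 4 from row 1; 4 bumps 5 from row 2; 5 starts row 3. P = [[2, 6, 8], [4], [5]], Q = [[1, 2, 3], [4], [5]].
Insert 1: 1 bumps 2 from row 1; 2 bumps 4 from row 2; 4 bumps 5 from row 3; 5 starts row 4. P = [[1, 6, 8], [2], [4], [5]], Q = [[1, 2, 3], [4], [5], [6]].
Insert 3: 3 bumps 6 from row 1; 6 appends to row 2. P = [[1, 3, 8], [2, 6], [4], [5]], Q = [[1, 2, 3], [4, 7], [5], [6]].
Insert 7: 7 bumps 8 from row 1; 8 appends to row 2. P = [[1, 3, 7], [2, 6, 8], [4], [5]], Q = [[1, 2, 3], [4, 7, 8], [5], [6]].

So P = [[1, 3, 7], [2, 6, 8], [4], [5]], Q = [[1, 2, 3], [4, 7, 8], [5], [6]].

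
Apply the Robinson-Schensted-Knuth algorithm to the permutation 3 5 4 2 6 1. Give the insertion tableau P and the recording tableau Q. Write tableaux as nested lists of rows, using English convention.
Insert each entry of the permutation into P by Schensted row insertion, recording in Q the position of each new cell.

Insert 3: appended to row 1. P = [[3]].
Insert 5: appended to row 1. P = [[3, 5]].
Insert 4: 4 bumps 5 from row 1; 5 starts row 2. P = [[3, 4], [5]].
Insert 2: 2 bumps 3 from row 1; 3 bumps 5 from row 2; 5 starts row 3. P = [[2, 4], [3], [5]].
Insert 6: appended to row 1. P = [[2, 4, 6], [3], [5]].
Insert 1: 1 bumps 2 from row 1; 2 bumps 3 from row 2; 3 bumps 5 from row 3; 5 starts row 4. P = [[1, 4, 6], [2], [3], [5]].

So P = [[1, 4, 6], [2], [3], [5]], Q = [[1, 2, 5], [3], [4], [6]].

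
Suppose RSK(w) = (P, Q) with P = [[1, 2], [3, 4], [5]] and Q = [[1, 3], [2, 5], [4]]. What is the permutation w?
Reverse the RSK construction: for i from n down to 1, find the cell of Q containing i, remove the entry at that cell from P, and reverse-bump it up through P; the value ejected from row 1 is w(i).

Step i=5: Q has 5 at row 2, column 2; remove 4 from row 2 of P and reverse-bump: 4 enters row 1 and ejects 2. So w(5) = 2. P is now [[1, 4], [3], [5]].
Step i=4: Q has 4 at row 3, column 1; remove 5 from row 3 of P and reverse-bump: 5 enters row 2 and ejects 3; 3 enters row 1 and ejects 1. So w(4) = 1. P is now [[3, 4], [5]].
Step i=3: Q has 3 at row 1, column 2; remove that cell from P, ejecting 4. So w(3) = 4. P is now [[3], [5]].
Step i=2: Q has 2 at row 2, column 1; remove 5 from row 2 of P and reverse-bump: 5 enters row 1 and ejects 3. So w(2) = 3. P is now [[5]].
Step i=1: Q has 1 at row 1, column 1; remove that cell from P, ejecting 5. So w(1) = 5. P is now [].

So w = 5 3 4 1 2.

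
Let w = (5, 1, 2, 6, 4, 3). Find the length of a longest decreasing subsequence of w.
3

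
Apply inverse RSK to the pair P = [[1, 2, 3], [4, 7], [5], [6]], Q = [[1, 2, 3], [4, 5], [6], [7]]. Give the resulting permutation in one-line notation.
1 6 7 2 5 4 3

Reverse the RSK construction: for i from n down to 1, find the cell of Q containing i, remove the entry at that cell from P, and reverse-bump it up through P; the value ejected from row 1 is w(i).

Step i=7: Q has 7 at row 4, column 1; remove 6 from row 4 of P and reverse-bump: 6 enters row 3 and ejects 5; 5 enters row 2 and ejects 4; 4 enters row 1 and ejects 3. So w(7) = 3. P is now [[1, 2, 4], [5, 7], [6]].
Step i=6: Q has 6 at row 3, column 1; remove 6 from row 3 of P and reverse-bump: 6 enters row 2 and ejects 5; 5 enters row 1 and ejects 4. So w(6) = 4. P is now [[1, 2, 5], [6, 7]].
Step i=5: Q has 5 at row 2, column 2; remove 7 from row 2 of P and reverse-bump: 7 enters row 1 and ejects 5. So w(5) = 5. P is now [[1, 2, 7], [6]].
Step i=4: Q has 4 at row 2, column 1; remove 6 from row 2 of P and reverse-bump: 6 enters row 1 and ejects 2. So w(4) = 2. P is now [[1, 6, 7]].
Step i=3: Q has 3 at row 1, column 3; remove that cell from P, ejecting 7. So w(3) = 7. P is now [[1, 6]].
Step i=2: Q has 2 at row 1, column 2; remove that cell from P, ejecting 6. So w(2) = 6. P is now [[1]].
Step i=1: Q has 1 at row 1, column 1; remove that cell from P, ejecting 1. So w(1) = 1. P is now [].

So w = 1 6 7 2 5 4 3.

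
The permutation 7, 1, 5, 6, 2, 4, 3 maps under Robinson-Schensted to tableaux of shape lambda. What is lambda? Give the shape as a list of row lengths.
Row-insert each entry into an empty tableau.

After inserting 7: P = [[7]].
After inserting 1: P = [[1], [7]].
After inserting 5: P = [[1, 5], [7]].
After inserting 6: P = [[1, 5, 6], [7]].
After inserting 2: P = [[1, 2, 6], [5], [7]].
After inserting 4: P = [[1, 2, 4], [5, 6], [7]].
After inserting 3: P = [[1, 2, 3], [4, 6], [5], [7]].

The final insertion tableau P = [[1, 2, 3], [4, 6], [5], [7]] has shape [3, 2, 1, 1].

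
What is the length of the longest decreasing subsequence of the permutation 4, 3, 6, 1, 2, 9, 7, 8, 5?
3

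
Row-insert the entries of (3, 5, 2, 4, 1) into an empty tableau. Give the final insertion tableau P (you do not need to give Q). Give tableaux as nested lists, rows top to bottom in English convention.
Insert 3: appended to row 1. P = [[3]].
Insert 5: appended to row 1. P = [[3, 5]].
Insert 2: 2 bumps 3 from row 1; 3 starts row 2. P = [[2, 5], [3]].
Insert 4: 4 bumps 5 from row 1; 5 appends to row 2. P = [[2, 4], [3, 5]].
Insert 1: 1 bumps 2 from row 1; 2 bumps 3 from row 2; 3 starts row 3. P = [[1, 4], [2, 5], [3]].

So P = [[1, 4], [2, 5], [3]].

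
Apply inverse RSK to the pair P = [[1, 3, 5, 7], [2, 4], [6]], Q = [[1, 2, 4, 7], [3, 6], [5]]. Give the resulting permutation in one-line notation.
2 6 4 5 1 3 7

Reverse the RSK construction: for i from n down to 1, find the cell of Q containing i, remove the entry at that cell from P, and reverse-bump it up through P; the value ejected from row 1 is w(i).

Step i=7: Q has 7 at row 1, column 4; remove that cell from P, ejecting 7. So w(7) = 7. P is now [[1, 3, 5], [2, 4], [6]].
Step i=6: Q has 6 at row 2, column 2; remove 4 from row 2 of P and reverse-bump: 4 enters row 1 and ejects 3. So w(6) = 3. P is now [[1, 4, 5], [2], [6]].
Step i=5: Q has 5 at row 3, column 1; remove 6 from row 3 of P and reverse-bump: 6 enters row 2 and ejects 2; 2 enters row 1 and ejects 1. So w(5) = 1. P is now [[2, 4, 5], [6]].
Step i=4: Q has 4 at row 1, column 3; remove that cell from P, ejecting 5. So w(4) = 5. P is now [[2, 4], [6]].
Step i=3: Q has 3 at row 2, column 1; remove 6 from row 2 of P and reverse-bump: 6 enters row 1 and ejects 4. So w(3) = 4. P is now [[2, 6]].
Step i=2: Q has 2 at row 1, column 2; remove that cell from P, ejecting 6. So w(2) = 6. P is now [[2]].
Step i=1: Q has 1 at row 1, column 1; remove that cell from P, ejecting 2. So w(1) = 2. P is now [].

So w = 2 6 4 5 1 3 7.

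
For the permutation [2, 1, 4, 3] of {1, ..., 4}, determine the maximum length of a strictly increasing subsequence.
2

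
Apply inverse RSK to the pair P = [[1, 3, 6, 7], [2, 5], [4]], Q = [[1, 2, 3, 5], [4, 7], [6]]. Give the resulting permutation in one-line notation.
Reverse the RSK construction: for i from n down to 1, find the cell of Q containing i, remove the entry at that cell from P, and reverse-bump it up through P; the value ejected from row 1 is w(i).

Step i=7: Q has 7 at row 2, column 2; remove 5 from row 2 of P and reverse-bump: 5 enters row 1 and ejects 3. So w(7) = 3. P is now [[1, 5, 6, 7], [2], [4]].
Step i=6: Q has 6 at row 3, column 1; remove 4 from row 3 of P and reverse-bump: 4 enters row 2 and ejects 2; 2 enters row 1 and ejects 1. So w(6) = 1. P is now [[2, 5, 6, 7], [4]].
Step i=5: Q has 5 at row 1, column 4; remove that cell from P, ejecting 7. So w(5) = 7. P is now [[2, 5, 6], [4]].
Step i=4: Q has 4 at row 2, column 1; remove 4 from row 2 of P and reverse-bump: 4 enters row 1 and ejects 2. So w(4) = 2. P is now [[4, 5, 6]].
Step i=3: Q has 3 at row 1, column 3; remove that cell from P, ejecting 6. So w(3) = 6. P is now [[4, 5]].
Step i=2: Q has 2 at row 1, column 2; remove that cell from P, ejecting 5. So w(2) = 5. P is now [[4]].
Step i=1: Q has 1 at row 1, column 1; remove that cell from P, ejecting 4. So w(1) = 4. P is now [].

So w = 4 5 6 2 7 1 3.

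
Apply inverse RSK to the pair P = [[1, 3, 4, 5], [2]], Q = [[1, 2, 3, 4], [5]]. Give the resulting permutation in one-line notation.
2 3 4 5 1

Reverse the RSK construction: for i from n down to 1, find the cell of Q containing i, remove the entry at that cell from P, and reverse-bump it up through P; the value ejected from row 1 is w(i).

Step i=5: Q has 5 at row 2, column 1; remove 2 from row 2 of P and reverse-bump: 2 enters row 1 and ejects 1. So w(5) = 1. P is now [[2, 3, 4, 5]].
Step i=4: Q has 4 at row 1, column 4; remove that cell from P, ejecting 5. So w(4) = 5. P is now [[2, 3, 4]].
Step i=3: Q has 3 at row 1, column 3; remove that cell from P, ejecting 4. So w(3) = 4. P is now [[2, 3]].
Step i=2: Q has 2 at row 1, column 2; remove that cell from P, ejecting 3. So w(2) = 3. P is now [[2]].
Step i=1: Q has 1 at row 1, column 1; remove that cell from P, ejecting 2. So w(1) = 2. P is now [].

So w = 2 3 4 5 1.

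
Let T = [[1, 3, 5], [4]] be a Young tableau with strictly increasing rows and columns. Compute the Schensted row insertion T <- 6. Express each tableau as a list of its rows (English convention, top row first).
6 is larger than every entry of row 1, so it is appended to row 1. The new tableau is [[1, 3, 5, 6], [4]].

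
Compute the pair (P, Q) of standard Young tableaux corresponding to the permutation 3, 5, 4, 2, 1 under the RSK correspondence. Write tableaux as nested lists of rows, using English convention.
Insert each entry of the permutation into P by Schensted row insertion, recording in Q the position of each new cell.

After inserting 3: P = [[3]].
After inserting 5: P = [[3, 5]].
After inserting 4: P = [[3, 4], [5]].
After inserting 2: P = [[2, 4], [3], [5]].
After inserting 1: P = [[1, 4], [2], [3], [5]].

So P = [[1, 4], [2], [3], [5]], Q = [[1, 2], [3], [4], [5]].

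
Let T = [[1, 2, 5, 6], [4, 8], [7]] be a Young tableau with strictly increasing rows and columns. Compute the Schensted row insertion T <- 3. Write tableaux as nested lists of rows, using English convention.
In row 1, 3 replaces 5 (the leftmost entry greater than 3); 5 is bumped to row 2. In row 2, 5 replaces 8 (the leftmost entry greater than 5); 8 is bumped to row 3. 8 is appended to row 3. The new tableau is [[1, 2, 3, 6], [4, 5], [7, 8]].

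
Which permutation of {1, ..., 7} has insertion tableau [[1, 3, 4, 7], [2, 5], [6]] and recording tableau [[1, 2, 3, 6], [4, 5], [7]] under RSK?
Reverse RSK: for i = n, n-1, ..., 1, locate i in Q, remove the corresponding corner cell from P, and reverse-bump its entry up through P; the value ejected from row 1 is w(i).

So w = 2 3 6 1 5 7 4.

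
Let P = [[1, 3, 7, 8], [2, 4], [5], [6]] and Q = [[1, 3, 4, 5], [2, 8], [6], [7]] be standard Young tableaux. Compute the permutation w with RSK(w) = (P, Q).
Reverse the RSK construction: for i from n down to 1, find the cell of Q containing i, remove the entry at that cell from P, and reverse-bump it up through P; the value ejected from row 1 is w(i).

Step i=8: Q has 8 at row 2, column 2; remove 4 from row 2 of P and reverse-bump: 4 enters row 1 and ejects 3. So w(8) = 3. P is now [[1, 4, 7, 8], [2], [5], [6]].
Step i=7: Q has 7 at row 4, column 1; remove 6 from row 4 of P and reverse-bump: 6 enters row 3 and ejects 5; 5 enters row 2 and ejects 2; 2 enters row 1 and ejects 1. So w(7) = 1. P is now [[2, 4, 7, 8], [5], [6]].
Step i=6: Q has 6 at row 3, column 1; remove 6 from row 3 of P and reverse-bump: 6 enters row 2 and ejects 5; 5 enters row 1 and ejects 4. So w(6) = 4. P is now [[2, 5, 7, 8], [6]].
Step i=5: Q has 5 at row 1, column 4; remove that cell from P, ejecting 8. So w(5) = 8. P is now [[2, 5, 7], [6]].
Step i=4: Q has 4 at row 1, column 3; remove that cell from P, ejecting 7. So w(4) = 7. P is now [[2, 5], [6]].
Step i=3: Q has 3 at row 1, column 2; remove that cell from P, ejecting 5. So w(3) = 5. P is now [[2], [6]].
Step i=2: Q has 2 at row 2, column 1; remove 6 from row 2 of P and reverse-bump: 6 enters row 1 and ejects 2. So w(2) = 2. P is now [[6]].
Step i=1: Q has 1 at row 1, column 1; remove that cell from P, ejecting 6. So w(1) = 6. P is now [].

So w = 6 2 5 7 8 4 1 3.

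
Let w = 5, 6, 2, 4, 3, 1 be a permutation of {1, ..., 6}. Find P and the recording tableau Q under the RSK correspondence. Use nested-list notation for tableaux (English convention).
Insert each entry of the permutation into P by Schensted row insertion, recording in Q the position of each new cell.

Insert 5: appended to row 1. P = [[5]].
Insert 6: appended to row 1. P = [[5, 6]].
Insert 2: 2 bumps 5 from row 1; 5 starts row 2. P = [[2, 6], [5]].
Insert 4: 4 bumps 6 from row 1; 6 appends to row 2. P = [[2, 4], [5, 6]].
Insert 3: 3 bumps 4 from row 1; 4 bumps 5 from row 2; 5 starts row 3. P = [[2, 3], [4, 6], [5]].
Insert 1: 1 bumps 2 from row 1; 2 bumps 4 from row 2; 4 bumps 5 from row 3; 5 starts row 4. P = [[1, 3], [2, 6], [4], [5]].

So P = [[1, 3], [2, 6], [4], [5]], Q = [[1, 2], [3, 4], [5], [6]].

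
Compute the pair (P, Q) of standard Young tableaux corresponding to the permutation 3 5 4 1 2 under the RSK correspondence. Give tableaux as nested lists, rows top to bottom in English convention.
P = [[1, 2], [3, 4], [5]], Q = [[1, 2], [3, 5], [4]]

Insert each entry of the permutation into P by Schensted row insertion, recording in Q the position of each new cell.

Insert 3: appended to row 1. P = [[3]].
Insert 5: appended to row 1. P = [[3, 5]].
Insert 4: 4 bumps 5 from row 1; 5 starts row 2. P = [[3, 4], [5]].
Insert 1: 1 bumps 3 from row 1; 3 bumps 5 from row 2; 5 starts row 3. P = [[1, 4], [3], [5]].
Insert 2: 2 bumps 4 from row 1; 4 appends to row 2. P = [[1, 2], [3, 4], [5]].

So P = [[1, 2], [3, 4], [5]], Q = [[1, 2], [3, 5], [4]].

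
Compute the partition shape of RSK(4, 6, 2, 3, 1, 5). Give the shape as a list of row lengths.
Row-insert each entry into an empty tableau.

After inserting 4: P = [[4]].
After inserting 6: P = [[4, 6]].
After inserting 2: P = [[2, 6], [4]].
After inserting 3: P = [[2, 3], [4, 6]].
After inserting 1: P = [[1, 3], [2, 6], [4]].
After inserting 5: P = [[1, 3, 5], [2, 6], [4]].

The final insertion tableau P = [[1, 3, 5], [2, 6], [4]] has shape [3, 2, 1].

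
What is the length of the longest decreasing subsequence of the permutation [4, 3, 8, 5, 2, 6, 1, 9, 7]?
4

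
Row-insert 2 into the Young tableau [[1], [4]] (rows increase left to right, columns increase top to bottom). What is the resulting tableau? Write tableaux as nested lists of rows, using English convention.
[[1, 2], [4]]

2 is larger than every entry of row 1, so it is appended to row 1. The new tableau is [[1, 2], [4]].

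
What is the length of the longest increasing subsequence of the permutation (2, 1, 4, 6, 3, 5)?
3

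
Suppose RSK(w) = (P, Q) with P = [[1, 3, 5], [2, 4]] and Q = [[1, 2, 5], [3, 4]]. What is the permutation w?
2 4 1 3 5

Reverse the RSK construction: for i from n down to 1, find the cell of Q containing i, remove the entry at that cell from P, and reverse-bump it up through P; the value ejected from row 1 is w(i).

Step i=5: Q has 5 at row 1, column 3; remove that cell from P, ejecting 5. So w(5) = 5. P is now [[1, 3], [2, 4]].
Step i=4: Q has 4 at row 2, column 2; remove 4 from row 2 of P and reverse-bump: 4 enters row 1 and ejects 3. So w(4) = 3. P is now [[1, 4], [2]].
Step i=3: Q has 3 at row 2, column 1; remove 2 from row 2 of P and reverse-bump: 2 enters row 1 and ejects 1. So w(3) = 1. P is now [[2, 4]].
Step i=2: Q has 2 at row 1, column 2; remove that cell from P, ejecting 4. So w(2) = 4. P is now [[2]].
Step i=1: Q has 1 at row 1, column 1; remove that cell from P, ejecting 2. So w(1) = 2. P is now [].

So w = 2 4 1 3 5.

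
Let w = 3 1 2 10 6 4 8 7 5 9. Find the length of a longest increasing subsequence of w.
5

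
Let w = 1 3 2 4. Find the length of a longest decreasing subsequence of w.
2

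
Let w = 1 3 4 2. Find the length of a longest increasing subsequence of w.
3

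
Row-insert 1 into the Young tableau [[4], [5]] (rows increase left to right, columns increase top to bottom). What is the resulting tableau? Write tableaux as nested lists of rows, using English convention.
In row 1, 1 replaces 4 (the leftmost entry greater than 1); 4 is bumped to row 2. In row 2, 4 replaces 5 (the leftmost entry greater than 4); 5 is bumped to row 3. 5 starts a new row 3. The new tableau is [[1], [4], [5]].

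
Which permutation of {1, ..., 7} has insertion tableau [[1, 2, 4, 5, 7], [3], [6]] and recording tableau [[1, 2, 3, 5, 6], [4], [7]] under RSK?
Reverse RSK: for i = n, n-1, ..., 1, locate i in Q, remove the corresponding corner cell from P, and reverse-bump its entry up through P; the value ejected from row 1 is w(i).

So w = 1 3 6 4 5 7 2.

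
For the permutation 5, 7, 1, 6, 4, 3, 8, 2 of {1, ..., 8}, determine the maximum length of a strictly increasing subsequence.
3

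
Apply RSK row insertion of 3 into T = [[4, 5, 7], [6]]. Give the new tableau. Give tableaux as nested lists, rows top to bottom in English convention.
[[3, 5, 7], [4], [6]]

In row 1, 3 replaces 4 (the leftmost entry greater than 3); 4 is bumped to row 2. In row 2, 4 replaces 6 (the leftmost entry greater than 4); 6 is bumped to row 3. 6 starts a new row 3. The new tableau is [[3, 5, 7], [4], [6]].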